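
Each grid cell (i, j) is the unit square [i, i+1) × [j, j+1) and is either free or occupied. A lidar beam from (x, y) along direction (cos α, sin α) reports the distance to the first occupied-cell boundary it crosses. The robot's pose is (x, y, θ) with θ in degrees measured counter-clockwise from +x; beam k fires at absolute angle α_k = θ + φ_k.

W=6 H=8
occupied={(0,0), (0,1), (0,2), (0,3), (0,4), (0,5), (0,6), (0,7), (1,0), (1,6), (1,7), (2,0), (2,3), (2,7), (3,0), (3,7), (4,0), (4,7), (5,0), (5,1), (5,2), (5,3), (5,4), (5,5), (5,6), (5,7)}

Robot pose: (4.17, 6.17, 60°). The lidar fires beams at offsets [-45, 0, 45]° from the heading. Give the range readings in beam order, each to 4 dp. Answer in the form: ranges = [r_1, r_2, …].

ranges = [0.8593, 0.9584, 0.8593]

beam 1: φ=-45°, α=15°
  direction (0.9659, 0.2588); cell (4,6); t to first gridline: x 0.8593, y 3.2069 (then +1.0353 / +3.8637)
    (5,6) via x @ 0.8593  # hit
  → r_1 = 0.8593
beam 2: φ=0°, α=60°
  direction (0.5000, 0.8660); cell (4,6); t to first gridline: x 1.6600, y 0.9584 (then +2.0000 / +1.1547)
    (4,7) via y @ 0.9584  # hit
  → r_2 = 0.9584
beam 3: φ=45°, α=105°
  direction (-0.2588, 0.9659); cell (4,6); t to first gridline: x 0.6568, y 0.8593 (then +3.8637 / +1.0353)
    (3,6) via x @ 0.6568
    (3,7) via y @ 0.8593  # hit
  → r_3 = 0.8593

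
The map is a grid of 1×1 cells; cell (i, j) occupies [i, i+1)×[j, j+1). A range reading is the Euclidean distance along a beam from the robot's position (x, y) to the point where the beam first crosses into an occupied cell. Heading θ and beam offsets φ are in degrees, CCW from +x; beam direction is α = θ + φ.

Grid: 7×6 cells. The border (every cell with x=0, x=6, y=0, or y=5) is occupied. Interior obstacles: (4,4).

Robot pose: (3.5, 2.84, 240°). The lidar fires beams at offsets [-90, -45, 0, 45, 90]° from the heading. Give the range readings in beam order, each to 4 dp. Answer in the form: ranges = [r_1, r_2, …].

beam 1: φ=-90°, α=150°
  direction (-0.8660, 0.5000); cell (3,2); t to first gridline: x 0.5774, y 0.3200 (then +1.1547 / +2.0000)
    (3,3) via y @ 0.3200
    (2,3) via x @ 0.5774
    (1,3) via x @ 1.7321
    (1,4) via y @ 2.3200
    (0,4) via x @ 2.8868  # hit
  → r_1 = 2.8868
beam 2: φ=-45°, α=195°
  direction (-0.9659, -0.2588); cell (3,2); t to first gridline: x 0.5176, y 3.2455 (then +1.0353 / +3.8637)
    (2,2) via x @ 0.5176
    (1,2) via x @ 1.5529
    (0,2) via x @ 2.5882  # hit
  → r_2 = 2.5882
beam 3: φ=0°, α=240°
  direction (-0.5000, -0.8660); cell (3,2); t to first gridline: x 1.0000, y 0.9699 (then +2.0000 / +1.1547)
    (3,1) via y @ 0.9699
    (2,1) via x @ 1.0000
    (2,0) via y @ 2.1246  # hit
  → r_3 = 2.1246
beam 4: φ=45°, α=285°
  direction (0.2588, -0.9659); cell (3,2); t to first gridline: x 1.9319, y 0.8696 (then +3.8637 / +1.0353)
    (3,1) via y @ 0.8696
    (3,0) via y @ 1.9049  # hit
  → r_4 = 1.9049
beam 5: φ=90°, α=330°
  direction (0.8660, -0.5000); cell (3,2); t to first gridline: x 0.5774, y 1.6800 (then +1.1547 / +2.0000)
    (4,2) via x @ 0.5774
    (4,1) via y @ 1.6800
    (5,1) via x @ 1.7321
    (6,1) via x @ 2.8868  # hit
  → r_5 = 2.8868

ranges = [2.8868, 2.5882, 2.1246, 1.9049, 2.8868]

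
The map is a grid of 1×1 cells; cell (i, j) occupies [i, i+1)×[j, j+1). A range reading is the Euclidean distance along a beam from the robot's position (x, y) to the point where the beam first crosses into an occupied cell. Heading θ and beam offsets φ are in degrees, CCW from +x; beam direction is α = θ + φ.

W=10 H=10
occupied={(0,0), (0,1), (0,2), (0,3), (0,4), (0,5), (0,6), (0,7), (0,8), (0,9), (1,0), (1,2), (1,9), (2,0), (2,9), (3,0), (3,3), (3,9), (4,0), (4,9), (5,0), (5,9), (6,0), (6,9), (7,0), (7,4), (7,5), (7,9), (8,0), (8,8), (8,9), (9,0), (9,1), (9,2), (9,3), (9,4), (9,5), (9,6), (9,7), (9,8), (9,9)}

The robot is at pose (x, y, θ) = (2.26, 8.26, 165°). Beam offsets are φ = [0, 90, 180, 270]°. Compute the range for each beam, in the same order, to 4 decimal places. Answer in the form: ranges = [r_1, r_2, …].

beam 1: φ=0°, α=165°
  direction (-0.9659, 0.2588); cell (2,8); t to first gridline: x 0.2692, y 2.8591 (then +1.0353 / +3.8637)
    (1,8) via x @ 0.2692
    (0,8) via x @ 1.3044  # hit
  → r_1 = 1.3044
beam 2: φ=90°, α=255°
  direction (-0.2588, -0.9659); cell (2,8); t to first gridline: x 1.0046, y 0.2692 (then +3.8637 / +1.0353)
    (2,7) via y @ 0.2692
    (1,7) via x @ 1.0046
    (1,6) via y @ 1.3044
    (1,5) via y @ 2.3397
    (1,4) via y @ 3.3750
    (1,3) via y @ 4.4103
    (0,3) via x @ 4.8683  # hit
  → r_2 = 4.8683
beam 3: φ=180°, α=345°
  direction (0.9659, -0.2588); cell (2,8); t to first gridline: x 0.7661, y 1.0046 (then +1.0353 / +3.8637)
    (3,8) via x @ 0.7661
    (3,7) via y @ 1.0046
    (4,7) via x @ 1.8014
    (5,7) via x @ 2.8367
    (6,7) via x @ 3.8719
    (6,6) via y @ 4.8683
    (7,6) via x @ 4.9072
    (8,6) via x @ 5.9425
    (9,6) via x @ 6.9778  # hit
  → r_3 = 6.9778
beam 4: φ=270°, α=75°
  direction (0.2588, 0.9659); cell (2,8); t to first gridline: x 2.8591, y 0.7661 (then +3.8637 / +1.0353)
    (2,9) via y @ 0.7661  # hit
  → r_4 = 0.7661

ranges = [1.3044, 4.8683, 6.9778, 0.7661]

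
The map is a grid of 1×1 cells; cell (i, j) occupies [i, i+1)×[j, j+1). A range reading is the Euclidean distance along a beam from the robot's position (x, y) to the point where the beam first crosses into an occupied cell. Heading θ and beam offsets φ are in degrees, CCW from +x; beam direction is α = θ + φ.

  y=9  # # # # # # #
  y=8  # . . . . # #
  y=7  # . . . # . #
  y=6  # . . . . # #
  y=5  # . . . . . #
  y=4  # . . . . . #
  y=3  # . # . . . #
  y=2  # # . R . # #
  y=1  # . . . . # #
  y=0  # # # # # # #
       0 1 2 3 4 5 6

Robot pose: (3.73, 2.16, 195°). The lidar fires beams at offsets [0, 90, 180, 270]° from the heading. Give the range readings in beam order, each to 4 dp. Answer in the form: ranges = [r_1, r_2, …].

ranges = [2.8263, 1.2009, 1.3148, 7.0813]

beam 1: φ=0°, α=195°
  direction (-0.9659, -0.2588); cell (3,2); t to first gridline: x 0.7558, y 0.6182 (then +1.0353 / +3.8637)
    (3,1) via y @ 0.6182
    (2,1) via x @ 0.7558
    (1,1) via x @ 1.7910
    (0,1) via x @ 2.8263  # hit
  → r_1 = 2.8263
beam 2: φ=90°, α=285°
  direction (0.2588, -0.9659); cell (3,2); t to first gridline: x 1.0432, y 0.1656 (then +3.8637 / +1.0353)
    (3,1) via y @ 0.1656
    (4,1) via x @ 1.0432
    (4,0) via y @ 1.2009  # hit
  → r_2 = 1.2009
beam 3: φ=180°, α=15°
  direction (0.9659, 0.2588); cell (3,2); t to first gridline: x 0.2795, y 3.2455 (then +1.0353 / +3.8637)
    (4,2) via x @ 0.2795
    (5,2) via x @ 1.3148  # hit
  → r_3 = 1.3148
beam 4: φ=270°, α=105°
  direction (-0.2588, 0.9659); cell (3,2); t to first gridline: x 2.8205, y 0.8696 (then +3.8637 / +1.0353)
    (3,3) via y @ 0.8696
    (3,4) via y @ 1.9049
    (2,4) via x @ 2.8205
    (2,5) via y @ 2.9402
    (2,6) via y @ 3.9755
    (2,7) via y @ 5.0107
    (2,8) via y @ 6.0460
    (1,8) via x @ 6.6842
    (1,9) via y @ 7.0813  # hit
  → r_4 = 7.0813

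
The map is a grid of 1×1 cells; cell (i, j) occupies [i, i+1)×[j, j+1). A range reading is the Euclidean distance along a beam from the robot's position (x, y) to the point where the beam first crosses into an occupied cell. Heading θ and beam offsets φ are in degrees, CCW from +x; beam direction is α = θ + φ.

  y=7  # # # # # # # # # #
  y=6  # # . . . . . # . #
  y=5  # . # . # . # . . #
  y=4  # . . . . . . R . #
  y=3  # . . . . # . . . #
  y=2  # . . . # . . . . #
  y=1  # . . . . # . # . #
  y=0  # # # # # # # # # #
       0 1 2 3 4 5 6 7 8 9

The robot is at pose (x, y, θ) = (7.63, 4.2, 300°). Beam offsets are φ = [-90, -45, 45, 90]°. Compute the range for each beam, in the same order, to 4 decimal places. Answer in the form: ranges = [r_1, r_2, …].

ranges = [1.8822, 2.2776, 1.4183, 1.5819]

beam 1: φ=-90°, α=210°
  dir = (cos 210°, sin 210°) = (-0.8660, -0.5000); from cell (7,4)
  next x-line at t=0.7275, next y-line at t=0.4000; Δt_x=1.1547, Δt_y=2.0000
    y: enter (7,3) at t=0.4000
    x: enter (6,3) at t=0.7275
    x: enter (5,3) at t=1.8822 ← occupied
  → r_1 = 1.8822
beam 2: φ=-45°, α=255°
  dir = (cos 255°, sin 255°) = (-0.2588, -0.9659); from cell (7,4)
  next x-line at t=2.4341, next y-line at t=0.2071; Δt_x=3.8637, Δt_y=1.0353
    y: enter (7,3) at t=0.2071
    y: enter (7,2) at t=1.2423
    y: enter (7,1) at t=2.2776 ← occupied
  → r_2 = 2.2776
beam 3: φ=45°, α=345°
  dir = (cos 345°, sin 345°) = (0.9659, -0.2588); from cell (7,4)
  next x-line at t=0.3831, next y-line at t=0.7727; Δt_x=1.0353, Δt_y=3.8637
    x: enter (8,4) at t=0.3831
    y: enter (8,3) at t=0.7727
    x: enter (9,3) at t=1.4183 ← occupied
  → r_3 = 1.4183
beam 4: φ=90°, α=30°
  dir = (cos 30°, sin 30°) = (0.8660, 0.5000); from cell (7,4)
  next x-line at t=0.4272, next y-line at t=1.6000; Δt_x=1.1547, Δt_y=2.0000
    x: enter (8,4) at t=0.4272
    x: enter (9,4) at t=1.5819 ← occupied
  → r_4 = 1.5819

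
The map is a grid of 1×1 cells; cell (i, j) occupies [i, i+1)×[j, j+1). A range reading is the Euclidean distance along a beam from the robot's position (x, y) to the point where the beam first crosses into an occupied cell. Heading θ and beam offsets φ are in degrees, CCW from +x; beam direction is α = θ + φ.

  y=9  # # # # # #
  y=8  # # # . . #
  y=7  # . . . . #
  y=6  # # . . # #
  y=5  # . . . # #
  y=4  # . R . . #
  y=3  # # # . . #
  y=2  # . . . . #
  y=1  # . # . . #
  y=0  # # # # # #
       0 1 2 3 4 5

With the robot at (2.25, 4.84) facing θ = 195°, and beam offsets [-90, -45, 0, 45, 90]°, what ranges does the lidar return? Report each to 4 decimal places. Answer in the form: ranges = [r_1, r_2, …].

beam 1: φ=-90°, α=105°
  d=(-0.2588,0.9659)  start (2,4)  tX=0.9659 tY=0.1656  stride 1/|dx|=3.8637 1/|dy|=1.0353
    cross y-line → (2,5), t=0.1656
    cross x-line → (1,5), t=0.9659
    cross y-line → (1,6), t=1.2009 (wall)
  → r_1 = 1.2009
beam 2: φ=-45°, α=150°
  d=(-0.8660,0.5000)  start (2,4)  tX=0.2887 tY=0.3200  stride 1/|dx|=1.1547 1/|dy|=2.0000
    cross x-line → (1,4), t=0.2887
    cross y-line → (1,5), t=0.3200
    cross x-line → (0,5), t=1.4434 (wall)
  → r_2 = 1.4434
beam 3: φ=0°, α=195°
  d=(-0.9659,-0.2588)  start (2,4)  tX=0.2588 tY=3.2455  stride 1/|dx|=1.0353 1/|dy|=3.8637
    cross x-line → (1,4), t=0.2588
    cross x-line → (0,4), t=1.2941 (wall)
  → r_3 = 1.2941
beam 4: φ=45°, α=240°
  d=(-0.5000,-0.8660)  start (2,4)  tX=0.5000 tY=0.9699  stride 1/|dx|=2.0000 1/|dy|=1.1547
    cross x-line → (1,4), t=0.5000
    cross y-line → (1,3), t=0.9699 (wall)
  → r_4 = 0.9699
beam 5: φ=90°, α=285°
  d=(0.2588,-0.9659)  start (2,4)  tX=2.8978 tY=0.8696  stride 1/|dx|=3.8637 1/|dy|=1.0353
    cross y-line → (2,3), t=0.8696 (wall)
  → r_5 = 0.8696

ranges = [1.2009, 1.4434, 1.2941, 0.9699, 0.8696]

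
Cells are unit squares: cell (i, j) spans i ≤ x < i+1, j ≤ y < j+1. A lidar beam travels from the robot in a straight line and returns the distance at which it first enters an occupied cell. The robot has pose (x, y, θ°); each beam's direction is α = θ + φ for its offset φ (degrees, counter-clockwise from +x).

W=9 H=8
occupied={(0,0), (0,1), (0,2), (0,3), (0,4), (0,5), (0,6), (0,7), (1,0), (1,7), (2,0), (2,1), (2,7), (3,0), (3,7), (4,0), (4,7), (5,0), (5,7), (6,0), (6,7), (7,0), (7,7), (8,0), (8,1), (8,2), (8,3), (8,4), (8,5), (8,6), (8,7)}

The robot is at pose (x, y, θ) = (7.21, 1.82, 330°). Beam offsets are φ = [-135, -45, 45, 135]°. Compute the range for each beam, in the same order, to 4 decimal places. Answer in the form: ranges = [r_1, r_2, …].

beam 1: φ=-135°, α=195°
  direction (-0.9659, -0.2588); cell (7,1); t to first gridline: x 0.2174, y 3.1682 (then +1.0353 / +3.8637)
    (6,1) via x @ 0.2174
    (5,1) via x @ 1.2527
    (4,1) via x @ 2.2880
    (4,0) via y @ 3.1682  # hit
  → r_1 = 3.1682
beam 2: φ=-45°, α=285°
  direction (0.2588, -0.9659); cell (7,1); t to first gridline: x 3.0523, y 0.8489 (then +3.8637 / +1.0353)
    (7,0) via y @ 0.8489  # hit
  → r_2 = 0.8489
beam 3: φ=45°, α=15°
  direction (0.9659, 0.2588); cell (7,1); t to first gridline: x 0.8179, y 0.6955 (then +1.0353 / +3.8637)
    (7,2) via y @ 0.6955
    (8,2) via x @ 0.8179  # hit
  → r_3 = 0.8179
beam 4: φ=135°, α=105°
  direction (-0.2588, 0.9659); cell (7,1); t to first gridline: x 0.8114, y 0.1863 (then +3.8637 / +1.0353)
    (7,2) via y @ 0.1863
    (6,2) via x @ 0.8114
    (6,3) via y @ 1.2216
    (6,4) via y @ 2.2569
    (6,5) via y @ 3.2922
    (6,6) via y @ 4.3275
    (5,6) via x @ 4.6751
    (5,7) via y @ 5.3627  # hit
  → r_4 = 5.3627

ranges = [3.1682, 0.8489, 0.8179, 5.3627]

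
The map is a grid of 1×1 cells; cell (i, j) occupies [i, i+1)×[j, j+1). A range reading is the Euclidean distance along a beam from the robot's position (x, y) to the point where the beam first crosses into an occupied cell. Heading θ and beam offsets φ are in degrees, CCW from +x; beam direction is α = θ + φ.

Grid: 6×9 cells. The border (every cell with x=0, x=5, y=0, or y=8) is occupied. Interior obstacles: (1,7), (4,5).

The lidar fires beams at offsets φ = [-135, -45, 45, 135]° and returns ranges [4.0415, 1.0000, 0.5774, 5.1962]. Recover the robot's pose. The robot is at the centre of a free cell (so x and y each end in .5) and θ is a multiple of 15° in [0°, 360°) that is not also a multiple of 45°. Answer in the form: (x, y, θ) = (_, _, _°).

Enumerate (i+0.5, j+0.5, θ) over the 26 free cells and 16 admissible headings. For each, cast all 4 beams and compare to the given ranges.
  (4.5, 2.5, 120°): beam 1 = 0.5176 ≠ 4.0415 ✗
  (2.5, 4.5, 150°): beam 1 = 1.9319 ≠ 4.0415 ✗
  (4.5, 2.5, 300°): beam 1 = 3.6235 ≠ 4.0415 ✗
  (4.5, 6.5, 345°): beam 2 = 0.5774 ≠ 1.0000 ✗
  …
  (1.5, 5.5, 165°): r_1=4.0415, r_2=1.0000, r_3=0.5774, r_4=5.1962 — all match ✓
Unique over the lattice → pose = (1.5, 5.5, 165°).

(x, y, θ) = (1.5, 5.5, 165°)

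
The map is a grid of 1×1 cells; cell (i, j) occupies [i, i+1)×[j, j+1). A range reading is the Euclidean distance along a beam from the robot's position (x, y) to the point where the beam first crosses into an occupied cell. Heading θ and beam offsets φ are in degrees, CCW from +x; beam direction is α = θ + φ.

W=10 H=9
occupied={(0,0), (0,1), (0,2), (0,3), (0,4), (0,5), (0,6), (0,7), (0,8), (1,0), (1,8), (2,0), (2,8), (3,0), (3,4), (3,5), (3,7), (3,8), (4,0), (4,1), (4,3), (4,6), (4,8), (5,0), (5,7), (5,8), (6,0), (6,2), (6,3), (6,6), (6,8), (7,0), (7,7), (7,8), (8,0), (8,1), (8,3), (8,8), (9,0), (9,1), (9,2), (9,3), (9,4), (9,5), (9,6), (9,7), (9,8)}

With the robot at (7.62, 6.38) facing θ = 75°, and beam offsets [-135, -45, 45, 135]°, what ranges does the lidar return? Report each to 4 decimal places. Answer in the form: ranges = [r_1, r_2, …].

ranges = [2.7482, 1.5935, 0.7159, 0.7159]

beam 1: φ=-135°, α=300°
  cosα=0.5000 sinα=-0.8660 | (7,6) | tMaxX 0.7600 tMaxY 0.4388 | tΔX 2.0000 tΔY 1.1547
    t=0.4388 [y] (7,5)
    t=0.7600 [x] (8,5)
    t=1.5935 [y] (8,4)
    t=2.7482 [y] (8,3) — stop
  → r_1 = 2.7482
beam 2: φ=-45°, α=30°
  cosα=0.8660 sinα=0.5000 | (7,6) | tMaxX 0.4388 tMaxY 1.2400 | tΔX 1.1547 tΔY 2.0000
    t=0.4388 [x] (8,6)
    t=1.2400 [y] (8,7)
    t=1.5935 [x] (9,7) — stop
  → r_2 = 1.5935
beam 3: φ=45°, α=120°
  cosα=-0.5000 sinα=0.8660 | (7,6) | tMaxX 1.2400 tMaxY 0.7159 | tΔX 2.0000 tΔY 1.1547
    t=0.7159 [y] (7,7) — stop
  → r_3 = 0.7159
beam 4: φ=135°, α=210°
  cosα=-0.8660 sinα=-0.5000 | (7,6) | tMaxX 0.7159 tMaxY 0.7600 | tΔX 1.1547 tΔY 2.0000
    t=0.7159 [x] (6,6) — stop
  → r_4 = 0.7159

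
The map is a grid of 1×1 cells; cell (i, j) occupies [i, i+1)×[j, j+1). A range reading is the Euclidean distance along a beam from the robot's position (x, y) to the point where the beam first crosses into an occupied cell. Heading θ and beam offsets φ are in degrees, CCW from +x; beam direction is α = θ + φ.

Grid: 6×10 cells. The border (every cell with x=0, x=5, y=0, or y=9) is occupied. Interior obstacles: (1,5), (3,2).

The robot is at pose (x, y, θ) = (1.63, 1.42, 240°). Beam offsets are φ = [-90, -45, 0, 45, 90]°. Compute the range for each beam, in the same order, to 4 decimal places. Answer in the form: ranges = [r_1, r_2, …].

ranges = [0.7275, 0.6522, 0.4850, 0.4348, 0.8400]

beam 1: φ=-90°, α=150°
  direction (-0.8660, 0.5000); cell (1,1); t to first gridline: x 0.7275, y 1.1600 (then +1.1547 / +2.0000)
    (0,1) via x @ 0.7275  # hit
  → r_1 = 0.7275
beam 2: φ=-45°, α=195°
  direction (-0.9659, -0.2588); cell (1,1); t to first gridline: x 0.6522, y 1.6228 (then +1.0353 / +3.8637)
    (0,1) via x @ 0.6522  # hit
  → r_2 = 0.6522
beam 3: φ=0°, α=240°
  direction (-0.5000, -0.8660); cell (1,1); t to first gridline: x 1.2600, y 0.4850 (then +2.0000 / +1.1547)
    (1,0) via y @ 0.4850  # hit
  → r_3 = 0.4850
beam 4: φ=45°, α=285°
  direction (0.2588, -0.9659); cell (1,1); t to first gridline: x 1.4296, y 0.4348 (then +3.8637 / +1.0353)
    (1,0) via y @ 0.4348  # hit
  → r_4 = 0.4348
beam 5: φ=90°, α=330°
  direction (0.8660, -0.5000); cell (1,1); t to first gridline: x 0.4272, y 0.8400 (then +1.1547 / +2.0000)
    (2,1) via x @ 0.4272
    (2,0) via y @ 0.8400  # hit
  → r_5 = 0.8400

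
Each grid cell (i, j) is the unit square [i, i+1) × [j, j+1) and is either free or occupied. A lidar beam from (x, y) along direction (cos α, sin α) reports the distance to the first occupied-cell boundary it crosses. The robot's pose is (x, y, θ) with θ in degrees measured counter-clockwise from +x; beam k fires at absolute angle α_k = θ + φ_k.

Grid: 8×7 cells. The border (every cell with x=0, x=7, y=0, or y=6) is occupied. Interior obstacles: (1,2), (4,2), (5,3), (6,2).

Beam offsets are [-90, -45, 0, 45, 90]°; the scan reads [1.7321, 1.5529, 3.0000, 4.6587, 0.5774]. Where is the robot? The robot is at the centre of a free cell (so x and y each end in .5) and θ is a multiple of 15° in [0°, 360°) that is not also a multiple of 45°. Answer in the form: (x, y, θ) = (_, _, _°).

(x, y, θ) = (5.5, 4.5, 150°)

Enumerate (i+0.5, j+0.5, θ) over the 26 free cells and 16 admissible headings. For each, cast all 5 beams and compare to the given ranges.
  (2.5, 5.5, 330°): beam 1 = 2.8868 ≠ 1.7321 ✗
  (4.5, 1.5, 330°): beam 1 = 0.5774 ≠ 1.7321 ✗
  (6.5, 5.5, 75°): beam 1 = 0.5176 ≠ 1.7321 ✗
  (3.5, 2.5, 60°): beam 1 = 0.5774 ≠ 1.7321 ✗
  …
  (5.5, 4.5, 150°): r_1=1.7321, r_2=1.5529, r_3=3.0000, r_4=4.6587, r_5=0.5774 — all match ✓
Only this pose fits every beam.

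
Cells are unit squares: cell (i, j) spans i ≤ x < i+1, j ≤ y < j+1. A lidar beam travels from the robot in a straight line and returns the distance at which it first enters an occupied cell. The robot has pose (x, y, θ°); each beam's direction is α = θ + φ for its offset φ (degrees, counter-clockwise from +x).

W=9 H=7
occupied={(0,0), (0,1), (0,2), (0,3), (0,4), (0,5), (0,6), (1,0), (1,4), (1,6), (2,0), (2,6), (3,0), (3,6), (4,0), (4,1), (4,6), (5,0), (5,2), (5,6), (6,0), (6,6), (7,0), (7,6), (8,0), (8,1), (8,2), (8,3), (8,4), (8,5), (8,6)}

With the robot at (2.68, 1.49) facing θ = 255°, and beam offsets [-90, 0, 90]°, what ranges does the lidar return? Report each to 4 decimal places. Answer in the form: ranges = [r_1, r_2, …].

beam 1: φ=-90°, α=165°
  direction (-0.9659, 0.2588); cell (2,1); t to first gridline: x 0.7040, y 1.9705 (then +1.0353 / +3.8637)
    (1,1) via x @ 0.7040
    (0,1) via x @ 1.7393  # hit
  → r_1 = 1.7393
beam 2: φ=0°, α=255°
  direction (-0.2588, -0.9659); cell (2,1); t to first gridline: x 2.6273, y 0.5073 (then +3.8637 / +1.0353)
    (2,0) via y @ 0.5073  # hit
  → r_2 = 0.5073
beam 3: φ=90°, α=345°
  direction (0.9659, -0.2588); cell (2,1); t to first gridline: x 0.3313, y 1.8932 (then +1.0353 / +3.8637)
    (3,1) via x @ 0.3313
    (4,1) via x @ 1.3666  # hit
  → r_3 = 1.3666

ranges = [1.7393, 0.5073, 1.3666]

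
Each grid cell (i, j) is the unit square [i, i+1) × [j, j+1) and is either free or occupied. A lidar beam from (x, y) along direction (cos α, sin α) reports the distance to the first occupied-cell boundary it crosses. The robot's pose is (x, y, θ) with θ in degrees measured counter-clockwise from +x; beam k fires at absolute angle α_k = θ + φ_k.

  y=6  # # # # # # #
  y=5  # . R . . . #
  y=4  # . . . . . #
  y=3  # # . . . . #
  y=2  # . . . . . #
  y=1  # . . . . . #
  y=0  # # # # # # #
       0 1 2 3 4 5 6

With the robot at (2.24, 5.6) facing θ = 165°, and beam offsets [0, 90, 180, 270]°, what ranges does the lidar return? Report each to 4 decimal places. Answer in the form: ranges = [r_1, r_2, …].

beam 1: φ=0°, α=165°
  direction (-0.9659, 0.2588); cell (2,5); t to first gridline: x 0.2485, y 1.5455 (then +1.0353 / +3.8637)
    (1,5) via x @ 0.2485
    (0,5) via x @ 1.2837  # hit
  → r_1 = 1.2837
beam 2: φ=90°, α=255°
  direction (-0.2588, -0.9659); cell (2,5); t to first gridline: x 0.9273, y 0.6212 (then +3.8637 / +1.0353)
    (2,4) via y @ 0.6212
    (1,4) via x @ 0.9273
    (1,3) via y @ 1.6564  # hit
  → r_2 = 1.6564
beam 3: φ=180°, α=345°
  direction (0.9659, -0.2588); cell (2,5); t to first gridline: x 0.7868, y 2.3182 (then +1.0353 / +3.8637)
    (3,5) via x @ 0.7868
    (4,5) via x @ 1.8221
    (4,4) via y @ 2.3182
    (5,4) via x @ 2.8574
    (6,4) via x @ 3.8926  # hit
  → r_3 = 3.8926
beam 4: φ=270°, α=75°
  direction (0.2588, 0.9659); cell (2,5); t to first gridline: x 2.9364, y 0.4141 (then +3.8637 / +1.0353)
    (2,6) via y @ 0.4141  # hit
  → r_4 = 0.4141

ranges = [1.2837, 1.6564, 3.8926, 0.4141]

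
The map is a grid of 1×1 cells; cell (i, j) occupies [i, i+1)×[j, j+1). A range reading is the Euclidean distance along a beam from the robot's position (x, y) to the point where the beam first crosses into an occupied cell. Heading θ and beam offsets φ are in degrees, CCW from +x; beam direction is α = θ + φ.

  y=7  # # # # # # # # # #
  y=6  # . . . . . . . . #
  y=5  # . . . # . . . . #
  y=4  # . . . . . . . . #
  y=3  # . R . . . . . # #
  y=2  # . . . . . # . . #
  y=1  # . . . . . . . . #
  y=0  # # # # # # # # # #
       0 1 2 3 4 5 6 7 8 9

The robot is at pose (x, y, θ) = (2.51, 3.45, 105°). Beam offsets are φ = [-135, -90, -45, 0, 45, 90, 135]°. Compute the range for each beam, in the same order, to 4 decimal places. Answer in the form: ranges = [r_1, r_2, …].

beam 1: φ=-135°, α=330°
  cosα=0.8660 sinα=-0.5000 | (2,3) | tMaxX 0.5658 tMaxY 0.9000 | tΔX 1.1547 tΔY 2.0000
    t=0.5658 [x] (3,3)
    t=0.9000 [y] (3,2)
    t=1.7205 [x] (4,2)
    t=2.8752 [x] (5,2)
    t=2.9000 [y] (5,1)
    t=4.0299 [x] (6,1)
    t=4.9000 [y] (6,0) — stop
  → r_1 = 4.9000
beam 2: φ=-90°, α=15°
  cosα=0.9659 sinα=0.2588 | (2,3) | tMaxX 0.5073 tMaxY 2.1250 | tΔX 1.0353 tΔY 3.8637
    t=0.5073 [x] (3,3)
    t=1.5426 [x] (4,3)
    t=2.1250 [y] (4,4)
    t=2.5778 [x] (5,4)
    t=3.6131 [x] (6,4)
    t=4.6484 [x] (7,4)
    t=5.6837 [x] (8,4)
    t=5.9887 [y] (8,5)
    t=6.7189 [x] (9,5) — stop
  → r_2 = 6.7189
beam 3: φ=-45°, α=60°
  cosα=0.5000 sinα=0.8660 | (2,3) | tMaxX 0.9800 tMaxY 0.6351 | tΔX 2.0000 tΔY 1.1547
    t=0.6351 [y] (2,4)
    t=0.9800 [x] (3,4)
    t=1.7898 [y] (3,5)
    t=2.9445 [y] (3,6)
    t=2.9800 [x] (4,6)
    t=4.0992 [y] (4,7) — stop
  → r_3 = 4.0992
beam 4: φ=0°, α=105°
  cosα=-0.2588 sinα=0.9659 | (2,3) | tMaxX 1.9705 tMaxY 0.5694 | tΔX 3.8637 tΔY 1.0353
    t=0.5694 [y] (2,4)
    t=1.6047 [y] (2,5)
    t=1.9705 [x] (1,5)
    t=2.6400 [y] (1,6)
    t=3.6752 [y] (1,7) — stop
  → r_4 = 3.6752
beam 5: φ=45°, α=150°
  cosα=-0.8660 sinα=0.5000 | (2,3) | tMaxX 0.5889 tMaxY 1.1000 | tΔX 1.1547 tΔY 2.0000
    t=0.5889 [x] (1,3)
    t=1.1000 [y] (1,4)
    t=1.7436 [x] (0,4) — stop
  → r_5 = 1.7436
beam 6: φ=90°, α=195°
  cosα=-0.9659 sinα=-0.2588 | (2,3) | tMaxX 0.5280 tMaxY 1.7387 | tΔX 1.0353 tΔY 3.8637
    t=0.5280 [x] (1,3)
    t=1.5633 [x] (0,3) — stop
  → r_6 = 1.5633
beam 7: φ=135°, α=240°
  cosα=-0.5000 sinα=-0.8660 | (2,3) | tMaxX 1.0200 tMaxY 0.5196 | tΔX 2.0000 tΔY 1.1547
    t=0.5196 [y] (2,2)
    t=1.0200 [x] (1,2)
    t=1.6743 [y] (1,1)
    t=2.8290 [y] (1,0) — stop
  → r_7 = 2.8290

ranges = [4.9000, 6.7189, 4.0992, 3.6752, 1.7436, 1.5633, 2.8290]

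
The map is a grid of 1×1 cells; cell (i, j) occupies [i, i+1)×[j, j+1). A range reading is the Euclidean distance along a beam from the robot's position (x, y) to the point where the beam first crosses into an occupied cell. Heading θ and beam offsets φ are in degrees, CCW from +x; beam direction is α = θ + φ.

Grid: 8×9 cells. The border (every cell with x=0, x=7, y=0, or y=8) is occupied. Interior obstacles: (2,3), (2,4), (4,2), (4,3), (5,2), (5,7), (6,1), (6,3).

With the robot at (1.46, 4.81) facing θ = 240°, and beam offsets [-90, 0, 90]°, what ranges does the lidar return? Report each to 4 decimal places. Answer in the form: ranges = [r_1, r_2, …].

beam 1: φ=-90°, α=150°
  d=(-0.8660,0.5000)  start (1,4)  tX=0.5312 tY=0.3800  stride 1/|dx|=1.1547 1/|dy|=2.0000
    cross y-line → (1,5), t=0.3800
    cross x-line → (0,5), t=0.5312 (wall)
  → r_1 = 0.5312
beam 2: φ=0°, α=240°
  d=(-0.5000,-0.8660)  start (1,4)  tX=0.9200 tY=0.9353  stride 1/|dx|=2.0000 1/|dy|=1.1547
    cross x-line → (0,4), t=0.9200 (wall)
  → r_2 = 0.9200
beam 3: φ=90°, α=330°
  d=(0.8660,-0.5000)  start (1,4)  tX=0.6235 tY=1.6200  stride 1/|dx|=1.1547 1/|dy|=2.0000
    cross x-line → (2,4), t=0.6235 (wall)
  → r_3 = 0.6235

ranges = [0.5312, 0.9200, 0.6235]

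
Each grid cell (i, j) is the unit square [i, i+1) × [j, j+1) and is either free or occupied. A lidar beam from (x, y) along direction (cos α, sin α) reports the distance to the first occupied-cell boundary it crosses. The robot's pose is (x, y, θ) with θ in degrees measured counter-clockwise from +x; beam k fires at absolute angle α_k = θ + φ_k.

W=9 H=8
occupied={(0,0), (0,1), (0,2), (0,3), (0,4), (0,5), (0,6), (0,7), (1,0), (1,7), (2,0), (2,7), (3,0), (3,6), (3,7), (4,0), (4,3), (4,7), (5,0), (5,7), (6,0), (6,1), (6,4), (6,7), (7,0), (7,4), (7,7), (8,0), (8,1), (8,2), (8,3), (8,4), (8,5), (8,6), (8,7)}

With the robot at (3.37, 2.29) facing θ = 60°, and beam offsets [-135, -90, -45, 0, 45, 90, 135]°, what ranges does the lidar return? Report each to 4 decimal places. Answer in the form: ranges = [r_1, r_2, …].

beam 1: φ=-135°, α=285°
  d=(0.2588,-0.9659)  start (3,2)  tX=2.4341 tY=0.3002  stride 1/|dx|=3.8637 1/|dy|=1.0353
    cross y-line → (3,1), t=0.3002
    cross y-line → (3,0), t=1.3355 (wall)
  → r_1 = 1.3355
beam 2: φ=-90°, α=330°
  d=(0.8660,-0.5000)  start (3,2)  tX=0.7275 tY=0.5800  stride 1/|dx|=1.1547 1/|dy|=2.0000
    cross y-line → (3,1), t=0.5800
    cross x-line → (4,1), t=0.7275
    cross x-line → (5,1), t=1.8822
    cross y-line → (5,0), t=2.5800 (wall)
  → r_2 = 2.5800
beam 3: φ=-45°, α=15°
  d=(0.9659,0.2588)  start (3,2)  tX=0.6522 tY=2.7432  stride 1/|dx|=1.0353 1/|dy|=3.8637
    cross x-line → (4,2), t=0.6522
    cross x-line → (5,2), t=1.6875
    cross x-line → (6,2), t=2.7228
    cross y-line → (6,3), t=2.7432
    cross x-line → (7,3), t=3.7581
    cross x-line → (8,3), t=4.7933 (wall)
  → r_3 = 4.7933
beam 4: φ=0°, α=60°
  d=(0.5000,0.8660)  start (3,2)  tX=1.2600 tY=0.8198  stride 1/|dx|=2.0000 1/|dy|=1.1547
    cross y-line → (3,3), t=0.8198
    cross x-line → (4,3), t=1.2600 (wall)
  → r_4 = 1.2600
beam 5: φ=45°, α=105°
  d=(-0.2588,0.9659)  start (3,2)  tX=1.4296 tY=0.7350  stride 1/|dx|=3.8637 1/|dy|=1.0353
    cross y-line → (3,3), t=0.7350
    cross x-line → (2,3), t=1.4296
    cross y-line → (2,4), t=1.7703
    cross y-line → (2,5), t=2.8056
    cross y-line → (2,6), t=3.8409
    cross y-line → (2,7), t=4.8762 (wall)
  → r_5 = 4.8762
beam 6: φ=90°, α=150°
  d=(-0.8660,0.5000)  start (3,2)  tX=0.4272 tY=1.4200  stride 1/|dx|=1.1547 1/|dy|=2.0000
    cross x-line → (2,2), t=0.4272
    cross y-line → (2,3), t=1.4200
    cross x-line → (1,3), t=1.5819
    cross x-line → (0,3), t=2.7366 (wall)
  → r_6 = 2.7366
beam 7: φ=135°, α=195°
  d=(-0.9659,-0.2588)  start (3,2)  tX=0.3831 tY=1.1205  stride 1/|dx|=1.0353 1/|dy|=3.8637
    cross x-line → (2,2), t=0.3831
    cross y-line → (2,1), t=1.1205
    cross x-line → (1,1), t=1.4183
    cross x-line → (0,1), t=2.4536 (wall)
  → r_7 = 2.4536

ranges = [1.3355, 2.5800, 4.7933, 1.2600, 4.8762, 2.7366, 2.4536]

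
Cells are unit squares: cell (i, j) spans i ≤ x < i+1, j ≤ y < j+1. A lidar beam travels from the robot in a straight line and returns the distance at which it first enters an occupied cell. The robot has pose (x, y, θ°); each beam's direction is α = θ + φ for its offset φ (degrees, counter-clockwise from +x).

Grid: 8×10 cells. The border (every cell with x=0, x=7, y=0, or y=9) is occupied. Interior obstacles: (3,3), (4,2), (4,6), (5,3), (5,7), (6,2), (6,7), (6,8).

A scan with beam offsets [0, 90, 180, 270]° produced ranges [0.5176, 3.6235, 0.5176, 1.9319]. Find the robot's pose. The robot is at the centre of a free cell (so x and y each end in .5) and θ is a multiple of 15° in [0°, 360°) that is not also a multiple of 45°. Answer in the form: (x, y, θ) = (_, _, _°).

(x, y, θ) = (4.5, 1.5, 75°)

The pose lattice has 40·16 = 640 candidates. Test each by forward raycasting.
  (4.5, 3.5, 150°): beam 1 = 0.5774 ≠ 0.5176 ✗
  (5.5, 6.5, 120°): beam 1 = 0.5774 ≠ 0.5176 ✗
  (1.5, 3.5, 195°): beam 2 = 2.5882 ≠ 3.6235 ✗
  …
  (4.5, 1.5, 75°): r_1=0.5176, r_2=3.6235, r_3=0.5176, r_4=1.9319 — all match ✓
No second candidate reproduces the full scan.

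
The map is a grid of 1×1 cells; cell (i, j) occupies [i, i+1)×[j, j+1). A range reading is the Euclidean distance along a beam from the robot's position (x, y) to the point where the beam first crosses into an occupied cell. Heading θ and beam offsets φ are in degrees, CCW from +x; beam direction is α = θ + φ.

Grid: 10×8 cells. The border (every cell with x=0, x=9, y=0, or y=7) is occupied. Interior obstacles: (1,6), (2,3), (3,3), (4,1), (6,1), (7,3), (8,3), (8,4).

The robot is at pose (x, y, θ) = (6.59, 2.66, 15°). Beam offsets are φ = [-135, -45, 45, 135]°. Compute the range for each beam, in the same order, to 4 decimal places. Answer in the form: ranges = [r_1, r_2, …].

beam 1: φ=-135°, α=240°
  cosα=-0.5000 sinα=-0.8660 | (6,2) | tMaxX 1.1800 tMaxY 0.7621 | tΔX 2.0000 tΔY 1.1547
    t=0.7621 [y] (6,1) — stop
  → r_1 = 0.7621
beam 2: φ=-45°, α=330°
  cosα=0.8660 sinα=-0.5000 | (6,2) | tMaxX 0.4734 tMaxY 1.3200 | tΔX 1.1547 tΔY 2.0000
    t=0.4734 [x] (7,2)
    t=1.3200 [y] (7,1)
    t=1.6281 [x] (8,1)
    t=2.7828 [x] (9,1) — stop
  → r_2 = 2.7828
beam 3: φ=45°, α=60°
  cosα=0.5000 sinα=0.8660 | (6,2) | tMaxX 0.8200 tMaxY 0.3926 | tΔX 2.0000 tΔY 1.1547
    t=0.3926 [y] (6,3)
    t=0.8200 [x] (7,3) — stop
  → r_3 = 0.8200
beam 4: φ=135°, α=150°
  cosα=-0.8660 sinα=0.5000 | (6,2) | tMaxX 0.6813 tMaxY 0.6800 | tΔX 1.1547 tΔY 2.0000
    t=0.6800 [y] (6,3)
    t=0.6813 [x] (5,3)
    t=1.8360 [x] (4,3)
    t=2.6800 [y] (4,4)
    t=2.9907 [x] (3,4)
    t=4.1454 [x] (2,4)
    t=4.6800 [y] (2,5)
    t=5.3001 [x] (1,5)
    t=6.4548 [x] (0,5) — stop
  → r_4 = 6.4548

ranges = [0.7621, 2.7828, 0.8200, 6.4548]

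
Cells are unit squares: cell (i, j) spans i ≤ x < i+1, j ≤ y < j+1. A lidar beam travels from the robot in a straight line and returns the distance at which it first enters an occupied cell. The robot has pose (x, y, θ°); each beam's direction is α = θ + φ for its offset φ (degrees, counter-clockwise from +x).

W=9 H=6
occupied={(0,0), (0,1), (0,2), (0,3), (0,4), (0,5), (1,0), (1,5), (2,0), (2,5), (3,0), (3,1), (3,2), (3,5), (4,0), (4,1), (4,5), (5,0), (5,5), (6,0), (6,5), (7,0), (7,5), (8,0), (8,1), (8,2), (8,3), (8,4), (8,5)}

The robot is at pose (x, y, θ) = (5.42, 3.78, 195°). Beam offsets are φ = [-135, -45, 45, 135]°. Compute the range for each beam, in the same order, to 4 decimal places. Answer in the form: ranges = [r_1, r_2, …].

beam 1: φ=-135°, α=60°
  cosα=0.5000 sinα=0.8660 | (5,3) | tMaxX 1.1600 tMaxY 0.2540 | tΔX 2.0000 tΔY 1.1547
    t=0.2540 [y] (5,4)
    t=1.1600 [x] (6,4)
    t=1.4087 [y] (6,5) — stop
  → r_1 = 1.4087
beam 2: φ=-45°, α=150°
  cosα=-0.8660 sinα=0.5000 | (5,3) | tMaxX 0.4850 tMaxY 0.4400 | tΔX 1.1547 tΔY 2.0000
    t=0.4400 [y] (5,4)
    t=0.4850 [x] (4,4)
    t=1.6397 [x] (3,4)
    t=2.4400 [y] (3,5) — stop
  → r_2 = 2.4400
beam 3: φ=45°, α=240°
  cosα=-0.5000 sinα=-0.8660 | (5,3) | tMaxX 0.8400 tMaxY 0.9007 | tΔX 2.0000 tΔY 1.1547
    t=0.8400 [x] (4,3)
    t=0.9007 [y] (4,2)
    t=2.0554 [y] (4,1) — stop
  → r_3 = 2.0554
beam 4: φ=135°, α=330°
  cosα=0.8660 sinα=-0.5000 | (5,3) | tMaxX 0.6697 tMaxY 1.5600 | tΔX 1.1547 tΔY 2.0000
    t=0.6697 [x] (6,3)
    t=1.5600 [y] (6,2)
    t=1.8244 [x] (7,2)
    t=2.9791 [x] (8,2) — stop
  → r_4 = 2.9791

ranges = [1.4087, 2.4400, 2.0554, 2.9791]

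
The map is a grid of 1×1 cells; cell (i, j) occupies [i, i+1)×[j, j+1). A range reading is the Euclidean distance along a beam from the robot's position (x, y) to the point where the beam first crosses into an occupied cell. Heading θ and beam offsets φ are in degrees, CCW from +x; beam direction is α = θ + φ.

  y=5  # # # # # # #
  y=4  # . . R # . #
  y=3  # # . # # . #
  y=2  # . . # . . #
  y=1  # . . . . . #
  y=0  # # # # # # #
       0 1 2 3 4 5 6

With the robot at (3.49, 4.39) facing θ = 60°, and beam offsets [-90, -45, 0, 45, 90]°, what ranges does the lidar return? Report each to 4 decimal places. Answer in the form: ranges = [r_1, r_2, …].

beam 1: φ=-90°, α=330°
  d=(0.8660,-0.5000)  start (3,4)  tX=0.5889 tY=0.7800  stride 1/|dx|=1.1547 1/|dy|=2.0000
    cross x-line → (4,4), t=0.5889 (wall)
  → r_1 = 0.5889
beam 2: φ=-45°, α=15°
  d=(0.9659,0.2588)  start (3,4)  tX=0.5280 tY=2.3569  stride 1/|dx|=1.0353 1/|dy|=3.8637
    cross x-line → (4,4), t=0.5280 (wall)
  → r_2 = 0.5280
beam 3: φ=0°, α=60°
  d=(0.5000,0.8660)  start (3,4)  tX=1.0200 tY=0.7044  stride 1/|dx|=2.0000 1/|dy|=1.1547
    cross y-line → (3,5), t=0.7044 (wall)
  → r_3 = 0.7044
beam 4: φ=45°, α=105°
  d=(-0.2588,0.9659)  start (3,4)  tX=1.8932 tY=0.6315  stride 1/|dx|=3.8637 1/|dy|=1.0353
    cross y-line → (3,5), t=0.6315 (wall)
  → r_4 = 0.6315
beam 5: φ=90°, α=150°
  d=(-0.8660,0.5000)  start (3,4)  tX=0.5658 tY=1.2200  stride 1/|dx|=1.1547 1/|dy|=2.0000
    cross x-line → (2,4), t=0.5658
    cross y-line → (2,5), t=1.2200 (wall)
  → r_5 = 1.2200

ranges = [0.5889, 0.5280, 0.7044, 0.6315, 1.2200]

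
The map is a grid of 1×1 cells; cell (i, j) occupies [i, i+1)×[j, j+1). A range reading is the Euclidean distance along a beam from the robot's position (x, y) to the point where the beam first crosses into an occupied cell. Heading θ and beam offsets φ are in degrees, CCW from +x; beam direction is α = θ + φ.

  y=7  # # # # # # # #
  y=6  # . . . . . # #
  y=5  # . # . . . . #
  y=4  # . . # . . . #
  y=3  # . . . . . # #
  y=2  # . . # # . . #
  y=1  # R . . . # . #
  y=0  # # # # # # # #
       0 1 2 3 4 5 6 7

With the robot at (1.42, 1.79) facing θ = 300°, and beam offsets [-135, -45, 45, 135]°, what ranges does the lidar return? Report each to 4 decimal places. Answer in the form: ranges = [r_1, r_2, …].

ranges = [0.4348, 0.8179, 3.0523, 3.3232]

beam 1: φ=-135°, α=165°
  d=(-0.9659,0.2588)  start (1,1)  tX=0.4348 tY=0.8114  stride 1/|dx|=1.0353 1/|dy|=3.8637
    cross x-line → (0,1), t=0.4348 (wall)
  → r_1 = 0.4348
beam 2: φ=-45°, α=255°
  d=(-0.2588,-0.9659)  start (1,1)  tX=1.6228 tY=0.8179  stride 1/|dx|=3.8637 1/|dy|=1.0353
    cross y-line → (1,0), t=0.8179 (wall)
  → r_2 = 0.8179
beam 3: φ=45°, α=345°
  d=(0.9659,-0.2588)  start (1,1)  tX=0.6005 tY=3.0523  stride 1/|dx|=1.0353 1/|dy|=3.8637
    cross x-line → (2,1), t=0.6005
    cross x-line → (3,1), t=1.6357
    cross x-line → (4,1), t=2.6710
    cross y-line → (4,0), t=3.0523 (wall)
  → r_3 = 3.0523
beam 4: φ=135°, α=75°
  d=(0.2588,0.9659)  start (1,1)  tX=2.2409 tY=0.2174  stride 1/|dx|=3.8637 1/|dy|=1.0353
    cross y-line → (1,2), t=0.2174
    cross y-line → (1,3), t=1.2527
    cross x-line → (2,3), t=2.2409
    cross y-line → (2,4), t=2.2880
    cross y-line → (2,5), t=3.3232 (wall)
  → r_4 = 3.3232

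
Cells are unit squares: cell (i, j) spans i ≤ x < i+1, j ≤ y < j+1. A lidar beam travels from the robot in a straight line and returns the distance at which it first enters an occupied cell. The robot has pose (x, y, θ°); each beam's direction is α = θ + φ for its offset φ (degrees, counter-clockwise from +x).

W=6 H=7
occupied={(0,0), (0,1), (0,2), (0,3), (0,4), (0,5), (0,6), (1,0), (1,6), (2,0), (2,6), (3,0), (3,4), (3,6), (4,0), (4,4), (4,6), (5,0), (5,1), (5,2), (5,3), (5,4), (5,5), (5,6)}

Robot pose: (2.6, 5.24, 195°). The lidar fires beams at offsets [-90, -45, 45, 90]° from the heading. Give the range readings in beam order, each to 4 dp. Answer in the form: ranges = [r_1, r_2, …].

beam 1: φ=-90°, α=105°
  dir = (cos 105°, sin 105°) = (-0.2588, 0.9659); from cell (2,5)
  next x-line at t=2.3182, next y-line at t=0.7868; Δt_x=3.8637, Δt_y=1.0353
    y: enter (2,6) at t=0.7868 ← occupied
  → r_1 = 0.7868
beam 2: φ=-45°, α=150°
  dir = (cos 150°, sin 150°) = (-0.8660, 0.5000); from cell (2,5)
  next x-line at t=0.6928, next y-line at t=1.5200; Δt_x=1.1547, Δt_y=2.0000
    x: enter (1,5) at t=0.6928
    y: enter (1,6) at t=1.5200 ← occupied
  → r_2 = 1.5200
beam 3: φ=45°, α=240°
  dir = (cos 240°, sin 240°) = (-0.5000, -0.8660); from cell (2,5)
  next x-line at t=1.2000, next y-line at t=0.2771; Δt_x=2.0000, Δt_y=1.1547
    y: enter (2,4) at t=0.2771
    x: enter (1,4) at t=1.2000
    y: enter (1,3) at t=1.4318
    y: enter (1,2) at t=2.5865
    x: enter (0,2) at t=3.2000 ← occupied
  → r_3 = 3.2000
beam 4: φ=90°, α=285°
  dir = (cos 285°, sin 285°) = (0.2588, -0.9659); from cell (2,5)
  next x-line at t=1.5455, next y-line at t=0.2485; Δt_x=3.8637, Δt_y=1.0353
    y: enter (2,4) at t=0.2485
    y: enter (2,3) at t=1.2837
    x: enter (3,3) at t=1.5455
    y: enter (3,2) at t=2.3190
    y: enter (3,1) at t=3.3543
    y: enter (3,0) at t=4.3896 ← occupied
  → r_4 = 4.3896

ranges = [0.7868, 1.5200, 3.2000, 4.3896]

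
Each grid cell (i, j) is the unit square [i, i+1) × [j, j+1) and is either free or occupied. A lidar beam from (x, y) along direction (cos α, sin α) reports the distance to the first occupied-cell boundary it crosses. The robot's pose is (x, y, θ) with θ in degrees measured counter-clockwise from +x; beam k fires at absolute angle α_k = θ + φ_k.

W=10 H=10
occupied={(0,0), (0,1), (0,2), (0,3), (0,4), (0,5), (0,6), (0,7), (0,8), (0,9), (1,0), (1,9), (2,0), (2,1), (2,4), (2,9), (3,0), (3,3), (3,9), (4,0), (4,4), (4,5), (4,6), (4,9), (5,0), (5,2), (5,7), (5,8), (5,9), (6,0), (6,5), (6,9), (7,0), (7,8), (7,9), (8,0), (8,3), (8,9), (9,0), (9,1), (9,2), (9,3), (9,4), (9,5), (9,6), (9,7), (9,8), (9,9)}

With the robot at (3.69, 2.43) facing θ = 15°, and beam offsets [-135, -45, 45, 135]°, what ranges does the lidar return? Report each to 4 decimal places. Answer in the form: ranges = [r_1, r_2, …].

ranges = [1.3800, 2.8600, 1.8129, 3.1061]

beam 1: φ=-135°, α=240°
  cosα=-0.5000 sinα=-0.8660 | (3,2) | tMaxX 1.3800 tMaxY 0.4965 | tΔX 2.0000 tΔY 1.1547
    t=0.4965 [y] (3,1)
    t=1.3800 [x] (2,1) — stop
  → r_1 = 1.3800
beam 2: φ=-45°, α=330°
  cosα=0.8660 sinα=-0.5000 | (3,2) | tMaxX 0.3580 tMaxY 0.8600 | tΔX 1.1547 tΔY 2.0000
    t=0.3580 [x] (4,2)
    t=0.8600 [y] (4,1)
    t=1.5127 [x] (5,1)
    t=2.6674 [x] (6,1)
    t=2.8600 [y] (6,0) — stop
  → r_2 = 2.8600
beam 3: φ=45°, α=60°
  cosα=0.5000 sinα=0.8660 | (3,2) | tMaxX 0.6200 tMaxY 0.6582 | tΔX 2.0000 tΔY 1.1547
    t=0.6200 [x] (4,2)
    t=0.6582 [y] (4,3)
    t=1.8129 [y] (4,4) — stop
  → r_3 = 1.8129
beam 4: φ=135°, α=150°
  cosα=-0.8660 sinα=0.5000 | (3,2) | tMaxX 0.7967 tMaxY 1.1400 | tΔX 1.1547 tΔY 2.0000
    t=0.7967 [x] (2,2)
    t=1.1400 [y] (2,3)
    t=1.9514 [x] (1,3)
    t=3.1061 [x] (0,3) — stop
  → r_4 = 3.1061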